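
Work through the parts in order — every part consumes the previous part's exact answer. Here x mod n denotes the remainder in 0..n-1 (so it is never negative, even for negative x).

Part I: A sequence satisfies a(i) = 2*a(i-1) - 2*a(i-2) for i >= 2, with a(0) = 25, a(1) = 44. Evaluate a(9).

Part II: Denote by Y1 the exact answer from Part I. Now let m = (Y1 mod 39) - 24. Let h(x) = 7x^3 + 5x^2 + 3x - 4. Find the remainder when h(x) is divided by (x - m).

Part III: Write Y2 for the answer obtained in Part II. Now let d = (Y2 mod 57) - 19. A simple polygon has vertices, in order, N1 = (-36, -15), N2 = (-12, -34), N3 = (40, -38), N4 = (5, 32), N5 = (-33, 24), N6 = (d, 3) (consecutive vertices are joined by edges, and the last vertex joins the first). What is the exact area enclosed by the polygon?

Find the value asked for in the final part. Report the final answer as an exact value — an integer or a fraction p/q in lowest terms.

4969/2

Part I: a(2) = 2*(44) - 2*(25) = 38; iterating: a(2)=38, a(3)=-12, a(4)=-100, a(5)=-176, a(6)=-152, a(7)=48, a(8)=400, a(9)=704; answer 704
Part II: Y1 = 704; m = -22; remainder = value at the root: 7*(-22)^3 + 5*(-22)^2 + 3*(-22)^1 - 4 = (-74536) + (2420) + (-66) + (-4) = -72186; answer -72186
Part III: Y2 = -72186; d = 14; cross terms: (-36*-34 - -12*-15)=1044, (-12*-38 - 40*-34)=1816, (40*32 - 5*-38)=1470, (5*24 - -33*32)=1176, (-33*3 - 14*24)=-435, (14*-15 - -36*3)=-102; twice the area = |4969| = 4969; area = 4969/2; answer 4969/2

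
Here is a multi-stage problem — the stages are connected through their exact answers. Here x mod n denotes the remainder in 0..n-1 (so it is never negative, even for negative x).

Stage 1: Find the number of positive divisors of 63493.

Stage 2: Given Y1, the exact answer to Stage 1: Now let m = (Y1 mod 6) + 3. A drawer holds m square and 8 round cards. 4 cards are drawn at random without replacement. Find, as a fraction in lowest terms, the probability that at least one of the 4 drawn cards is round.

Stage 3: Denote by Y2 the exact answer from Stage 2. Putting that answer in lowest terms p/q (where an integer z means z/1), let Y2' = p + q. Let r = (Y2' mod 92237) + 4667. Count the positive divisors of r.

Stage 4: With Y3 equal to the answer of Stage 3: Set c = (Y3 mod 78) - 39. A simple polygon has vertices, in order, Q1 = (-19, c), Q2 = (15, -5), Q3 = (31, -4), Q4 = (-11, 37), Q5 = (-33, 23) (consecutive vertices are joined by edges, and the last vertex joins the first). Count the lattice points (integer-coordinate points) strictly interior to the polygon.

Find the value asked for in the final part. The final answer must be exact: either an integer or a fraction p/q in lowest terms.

2090

Stage 1: 63493 is prime, so its only divisors are 1 and 63493; count = 2; answer 2
Stage 2: Y1 = 2; m = 5; total draws C(13,4) = 715; complement C(5,4) = 5; favorable 715 - 5 = 710; P = 142/143; answer 142/143
Stage 3: Y2 = 142/143; threaded value p + q = 285; r = 4952; 4952 = 2^3 * 619; number of divisors = (3+1) * (1+1) = 8; answer 8
Stage 4: Y3 = 8; c = -31; cross terms: (-19*-5 - 15*-31)=560, (15*-4 - 31*-5)=95, (31*37 - -11*-4)=1103, (-11*23 - -33*37)=968, (-33*-31 - -19*23)=1460; twice the area = |4186| = 4186; area = 2093; boundary points = 2 + 1 + 1 + 2 + 2 = 8; strictly interior points = area - boundary/2 + 1 = 2090; answer 2090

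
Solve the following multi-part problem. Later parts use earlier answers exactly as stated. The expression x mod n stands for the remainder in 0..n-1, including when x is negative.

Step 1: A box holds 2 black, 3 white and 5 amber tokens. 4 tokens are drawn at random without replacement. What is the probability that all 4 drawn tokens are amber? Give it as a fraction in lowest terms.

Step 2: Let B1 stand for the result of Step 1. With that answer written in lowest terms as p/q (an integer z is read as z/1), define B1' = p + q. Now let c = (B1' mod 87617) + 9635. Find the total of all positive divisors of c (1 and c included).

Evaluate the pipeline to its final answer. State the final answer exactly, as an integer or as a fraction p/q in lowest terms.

Step 1: total draws C(10,4) = 210; favorable C(5,4) = 5; P = 1/42; answer 1/42
Step 2: B1 = 1/42; threaded value p + q = 43; c = 9678; 9678 = 2 * 3 * 1613; sigma = (1 + 2) * (1 + 3) * (1 + 1613) = 3 * 4 * 1614 = 19368; answer 19368

19368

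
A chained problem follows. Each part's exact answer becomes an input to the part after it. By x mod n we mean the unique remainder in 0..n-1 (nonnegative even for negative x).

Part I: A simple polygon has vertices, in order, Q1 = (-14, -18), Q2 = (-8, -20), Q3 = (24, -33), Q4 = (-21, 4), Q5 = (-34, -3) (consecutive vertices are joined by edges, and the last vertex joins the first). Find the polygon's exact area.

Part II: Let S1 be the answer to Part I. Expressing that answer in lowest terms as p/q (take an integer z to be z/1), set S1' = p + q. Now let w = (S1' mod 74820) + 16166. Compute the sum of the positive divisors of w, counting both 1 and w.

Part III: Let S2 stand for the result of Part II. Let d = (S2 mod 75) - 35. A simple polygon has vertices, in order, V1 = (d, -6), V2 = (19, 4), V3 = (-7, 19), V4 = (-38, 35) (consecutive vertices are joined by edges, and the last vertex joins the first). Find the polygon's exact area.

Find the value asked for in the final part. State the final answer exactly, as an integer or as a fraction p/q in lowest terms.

Part I: cross terms: (-14*-20 - -8*-18)=136, (-8*-33 - 24*-20)=744, (24*4 - -21*-33)=-597, (-21*-3 - -34*4)=199, (-34*-18 - -14*-3)=570; twice the area = |1052| = 1052; area = 526; answer 526
Part II: S1 = 526; threaded value p + q = 527; w = 16693; 16693 is prime, so its only divisors are 1 and 16693; sigma = 1 + 16693 = 16694; answer 16694
Part III: S2 = 16694; d = 9; cross terms: (9*4 - 19*-6)=150, (19*19 - -7*4)=389, (-7*35 - -38*19)=477, (-38*-6 - 9*35)=-87; twice the area = |929| = 929; area = 929/2; answer 929/2

929/2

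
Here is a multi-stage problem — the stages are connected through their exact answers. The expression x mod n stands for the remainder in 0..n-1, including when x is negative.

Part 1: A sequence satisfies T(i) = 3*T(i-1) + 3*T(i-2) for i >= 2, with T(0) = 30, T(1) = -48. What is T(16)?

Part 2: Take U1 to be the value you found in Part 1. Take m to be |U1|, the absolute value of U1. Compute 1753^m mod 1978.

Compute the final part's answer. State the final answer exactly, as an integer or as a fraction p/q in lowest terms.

Part 1: T(2) = 3*(-48) + 3*(30) = -54; iterating: T(2)=-54, T(3)=-306, T(4)=-1080, T(5)=-4158, T(6)=-15714, T(7)=-59616, T(8)=-225990, T(9)=-856818, T(10)=-3248424, T(11)=-12315726, T(12)=-46692450, T(13)=-177024528, T(14)=-671150934, T(15)=-2544526386, T(16)=-9647031960; answer -9647031960
Part 2: U1 = -9647031960; m = 9647031960; squarings mod 1978: 1753^1=1753, 1753^2=1175, 1753^4=1959, 1753^8=361, 1753^16=1751, 1753^32=101, 1753^64=311, 1753^128=1777, 1753^256=841, 1753^512=1135, 1753^1024=547, 1753^2048=531, 1753^4096=1085, 1753^8192=315, 1753^16384=325, 1753^32768=791, 1753^65536=633, 1753^131072=1133, 1753^262144=1945, 1753^524288=1089, 1753^1048576=1099, 1753^2097152=1221, 1753^4194304=1407, 1753^8388608=1649, 1753^16777216=1429, 1753^33554432=745, 1753^67108864=1185, 1753^134217728=1823, 1753^268435456=289, 1753^536870912=445, 1753^1073741824=225, 1753^2147483648=1175, 1753^4294967296=1959, 1753^8589934592=361; 1753^9647031960 = 1753^8 * 1753^16 * 1753^128 * 1753^512 * 1753^1024 * 1753^131072 * 1753^16777216 * 1753^33554432 * 1753^67108864 * 1753^134217728 * 1753^268435456 * 1753^536870912 * 1753^8589934592 = 1153 (mod 1978); answer 1153

1153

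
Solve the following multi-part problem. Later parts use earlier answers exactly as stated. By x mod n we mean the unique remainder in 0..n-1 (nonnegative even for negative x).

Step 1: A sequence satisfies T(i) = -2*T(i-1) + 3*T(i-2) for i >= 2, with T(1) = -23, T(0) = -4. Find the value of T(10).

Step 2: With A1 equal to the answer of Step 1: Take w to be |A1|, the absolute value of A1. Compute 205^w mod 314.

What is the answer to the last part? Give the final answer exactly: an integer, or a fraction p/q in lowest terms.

Step 1: T(2) = -2*(-23) + 3*(-4) = 34; iterating: T(2)=34, T(3)=-137, T(4)=376, T(5)=-1163, T(6)=3454, T(7)=-10397, T(8)=31156, T(9)=-93503, T(10)=280474; answer 280474
Step 2: A1 = 280474; w = 280474; squarings mod 314: 205^1=205, 205^2=263, 205^4=89, 205^8=71, 205^16=17, 205^32=289, 205^64=311, 205^128=9, 205^256=81, 205^512=281, 205^1024=147, 205^2048=257, 205^4096=109, 205^8192=263, 205^16384=89, 205^32768=71, 205^65536=17, 205^131072=289, 205^262144=311; 205^280474 = 205^2 * 205^8 * 205^16 * 205^128 * 205^256 * 205^512 * 205^1024 * 205^16384 * 205^262144 = 311 (mod 314); answer 311

311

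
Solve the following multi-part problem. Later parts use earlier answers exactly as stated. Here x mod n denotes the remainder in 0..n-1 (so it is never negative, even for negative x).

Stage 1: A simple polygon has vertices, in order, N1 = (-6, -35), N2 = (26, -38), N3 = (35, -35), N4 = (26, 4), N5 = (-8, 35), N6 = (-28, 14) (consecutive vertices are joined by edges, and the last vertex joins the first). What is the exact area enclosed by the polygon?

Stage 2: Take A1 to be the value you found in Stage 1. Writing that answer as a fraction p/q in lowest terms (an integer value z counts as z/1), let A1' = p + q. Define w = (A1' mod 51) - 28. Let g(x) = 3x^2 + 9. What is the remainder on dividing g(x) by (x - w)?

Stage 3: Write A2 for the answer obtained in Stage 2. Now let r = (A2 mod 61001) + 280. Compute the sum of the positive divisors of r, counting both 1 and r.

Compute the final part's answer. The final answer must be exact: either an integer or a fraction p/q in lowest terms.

1148

Stage 1: cross terms: (-6*-38 - 26*-35)=1138, (26*-35 - 35*-38)=420, (35*4 - 26*-35)=1050, (26*35 - -8*4)=942, (-8*14 - -28*35)=868, (-28*-35 - -6*14)=1064; twice the area = |5482| = 5482; area = 2741; answer 2741
Stage 2: A1 = 2741; threaded value p + q = 2742; w = 11; remainder = value at the root: 3*(11)^2 + 9 = (363) + (9) = 372; answer 372
Stage 3: A2 = 372; r = 652; 652 = 2^2 * 163; sigma = (1 + 2 + 4) * (1 + 163) = 7 * 164 = 1148; answer 1148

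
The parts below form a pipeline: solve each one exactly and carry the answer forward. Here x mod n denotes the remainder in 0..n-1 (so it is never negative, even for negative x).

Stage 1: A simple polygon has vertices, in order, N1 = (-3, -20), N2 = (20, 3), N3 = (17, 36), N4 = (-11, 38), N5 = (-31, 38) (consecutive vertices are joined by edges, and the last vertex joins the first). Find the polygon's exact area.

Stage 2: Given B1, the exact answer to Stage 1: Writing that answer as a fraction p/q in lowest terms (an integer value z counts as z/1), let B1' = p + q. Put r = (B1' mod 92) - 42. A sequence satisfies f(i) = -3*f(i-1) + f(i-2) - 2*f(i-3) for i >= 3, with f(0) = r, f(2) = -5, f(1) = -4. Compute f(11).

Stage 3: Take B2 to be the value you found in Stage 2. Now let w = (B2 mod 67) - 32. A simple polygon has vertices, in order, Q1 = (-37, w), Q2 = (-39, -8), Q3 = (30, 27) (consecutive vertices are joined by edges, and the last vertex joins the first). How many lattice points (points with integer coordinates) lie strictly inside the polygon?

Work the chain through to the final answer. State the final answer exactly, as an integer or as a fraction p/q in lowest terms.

621

Stage 1: cross terms: (-3*3 - 20*-20)=391, (20*36 - 17*3)=669, (17*38 - -11*36)=1042, (-11*38 - -31*38)=760, (-31*-20 - -3*38)=734; twice the area = |3596| = 3596; area = 1798; answer 1798
Stage 2: B1 = 1798; threaded value p + q = 1799; r = 9; f(3) = -3*(-5) + 1*(-4) - 2*(9) = -7; iterating: f(3)=-7, f(4)=24, f(5)=-69, f(6)=245, f(7)=-852, f(8)=2939, f(9)=-10159, f(10)=35120, f(11)=-121397; answer -121397
Stage 3: B2 = -121397; w = -25; cross terms: (-37*-8 - -39*-25)=-679, (-39*27 - 30*-8)=-813, (30*-25 - -37*27)=249; twice the area = |-1243| = 1243; area = 1243/2; boundary points = 1 + 1 + 1 = 3; strictly interior points = area - boundary/2 + 1 = 621; answer 621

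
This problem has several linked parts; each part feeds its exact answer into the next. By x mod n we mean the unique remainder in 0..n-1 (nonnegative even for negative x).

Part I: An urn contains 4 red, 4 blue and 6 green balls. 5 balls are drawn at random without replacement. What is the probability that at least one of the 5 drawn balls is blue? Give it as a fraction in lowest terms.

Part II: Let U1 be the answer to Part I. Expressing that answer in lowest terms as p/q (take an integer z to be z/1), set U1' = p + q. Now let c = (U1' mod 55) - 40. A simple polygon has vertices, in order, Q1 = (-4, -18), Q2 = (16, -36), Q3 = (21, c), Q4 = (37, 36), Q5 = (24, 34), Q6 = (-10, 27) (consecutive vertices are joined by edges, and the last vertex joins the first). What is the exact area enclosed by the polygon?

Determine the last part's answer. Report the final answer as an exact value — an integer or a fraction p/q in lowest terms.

Part I: total draws C(14,5) = 2002; complement C(10,5) = 252; favorable 2002 - 252 = 1750; P = 125/143; answer 125/143
Part II: U1 = 125/143; threaded value p + q = 268; c = 8; cross terms: (-4*-36 - 16*-18)=432, (16*8 - 21*-36)=884, (21*36 - 37*8)=460, (37*34 - 24*36)=394, (24*27 - -10*34)=988, (-10*-18 - -4*27)=288; twice the area = |3446| = 3446; area = 1723; answer 1723

1723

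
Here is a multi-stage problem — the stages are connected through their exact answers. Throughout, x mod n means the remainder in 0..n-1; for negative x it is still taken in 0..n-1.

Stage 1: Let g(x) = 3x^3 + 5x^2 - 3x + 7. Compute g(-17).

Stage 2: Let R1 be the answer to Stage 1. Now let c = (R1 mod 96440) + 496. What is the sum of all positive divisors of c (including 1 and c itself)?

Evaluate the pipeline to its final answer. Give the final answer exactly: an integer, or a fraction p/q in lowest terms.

Stage 1: 3*(-17)^3 + 5*(-17)^2 - 3*(-17)^1 + 7 = (-14739) + (1445) + (51) + (7) = -13236; answer -13236
Stage 2: R1 = -13236; c = 83700; 83700 = 2^2 * 3^3 * 5^2 * 31; sigma = (1 + 2 + 4) * (1 + 3 + 9 + 27) * (1 + 5 + 25) * (1 + 31) = 7 * 40 * 31 * 32 = 277760; answer 277760

277760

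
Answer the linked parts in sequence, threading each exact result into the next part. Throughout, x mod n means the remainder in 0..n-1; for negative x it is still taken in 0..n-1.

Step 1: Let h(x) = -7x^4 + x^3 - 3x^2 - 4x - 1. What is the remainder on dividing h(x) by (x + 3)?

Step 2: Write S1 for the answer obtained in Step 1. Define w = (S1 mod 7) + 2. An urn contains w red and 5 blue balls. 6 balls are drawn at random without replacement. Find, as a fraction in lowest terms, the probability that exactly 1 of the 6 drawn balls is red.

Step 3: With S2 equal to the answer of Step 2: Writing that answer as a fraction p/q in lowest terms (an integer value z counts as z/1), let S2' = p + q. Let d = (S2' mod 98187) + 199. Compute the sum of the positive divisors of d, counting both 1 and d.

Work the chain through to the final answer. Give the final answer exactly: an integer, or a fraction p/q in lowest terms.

Step 1: remainder = value at the root: -7*(-3)^4 + 1*(-3)^3 - 3*(-3)^2 - 4*(-3)^1 - 1 = (-567) + (-27) + (-27) + (12) + (-1) = -610; answer -610
Step 2: S1 = -610; w = 8; total draws C(13,6) = 1716; favorable C(8,1)*C(5,5) = 8; P = 2/429; answer 2/429
Step 3: S2 = 2/429; threaded value p + q = 431; d = 630; 630 = 2 * 3^2 * 5 * 7; sigma = (1 + 2) * (1 + 3 + 9) * (1 + 5) * (1 + 7) = 3 * 13 * 6 * 8 = 1872; answer 1872

1872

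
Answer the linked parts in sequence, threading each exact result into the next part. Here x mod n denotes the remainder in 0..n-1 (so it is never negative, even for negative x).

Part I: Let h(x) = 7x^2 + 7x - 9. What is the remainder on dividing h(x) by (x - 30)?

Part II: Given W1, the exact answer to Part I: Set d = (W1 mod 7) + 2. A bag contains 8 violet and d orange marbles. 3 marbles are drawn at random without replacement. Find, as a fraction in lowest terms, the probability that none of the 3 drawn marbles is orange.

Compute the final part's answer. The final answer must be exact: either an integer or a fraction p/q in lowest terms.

8/65

Part I: remainder = value at the root: 7*(30)^2 + 7*(30)^1 - 9 = (6300) + (210) + (-9) = 6501; answer 6501
Part II: W1 = 6501; d = 7; total draws C(15,3) = 455; favorable C(8,3) = 56; P = 8/65; answer 8/65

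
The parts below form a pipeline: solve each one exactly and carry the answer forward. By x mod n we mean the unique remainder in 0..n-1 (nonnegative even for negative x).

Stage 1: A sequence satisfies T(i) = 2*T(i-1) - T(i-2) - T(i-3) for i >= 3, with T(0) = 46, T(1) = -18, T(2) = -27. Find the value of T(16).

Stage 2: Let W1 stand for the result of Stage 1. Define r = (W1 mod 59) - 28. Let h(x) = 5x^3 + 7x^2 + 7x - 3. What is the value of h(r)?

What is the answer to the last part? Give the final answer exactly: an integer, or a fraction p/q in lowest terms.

Stage 1: T(3) = 2*(-27) - 1*(-18) - 1*(46) = -82; iterating: T(3)=-82, T(4)=-119, T(5)=-129, T(6)=-57, T(7)=134, T(8)=454, T(9)=831, T(10)=1074, T(11)=863, T(12)=-179, T(13)=-2295, T(14)=-5274, T(15)=-8074, T(16)=-8579; answer -8579
Stage 2: W1 = -8579; r = 7; 5*(7)^3 + 7*(7)^2 + 7*(7)^1 - 3 = (1715) + (343) + (49) + (-3) = 2104; answer 2104

2104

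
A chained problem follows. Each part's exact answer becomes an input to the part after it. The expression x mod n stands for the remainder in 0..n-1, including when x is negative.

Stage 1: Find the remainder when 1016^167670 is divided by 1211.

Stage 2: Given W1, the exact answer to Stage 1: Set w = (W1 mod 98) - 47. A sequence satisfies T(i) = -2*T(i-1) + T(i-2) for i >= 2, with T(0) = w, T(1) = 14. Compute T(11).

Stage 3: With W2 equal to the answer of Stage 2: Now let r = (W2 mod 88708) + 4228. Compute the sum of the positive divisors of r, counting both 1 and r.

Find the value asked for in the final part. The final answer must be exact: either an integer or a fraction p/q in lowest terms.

Stage 1: squarings mod 1211: 1016^1=1016, 1016^2=484, 1016^4=533, 1016^8=715, 1016^16=183, 1016^32=792, 1016^64=1177, 1016^128=1156, 1016^256=603, 1016^512=309, 1016^1024=1023, 1016^2048=225, 1016^4096=974, 1016^8192=463, 1016^16384=22, 1016^32768=484, 1016^65536=533, 1016^131072=715; 1016^167670 = 1016^2 * 1016^4 * 1016^16 * 1016^32 * 1016^64 * 1016^128 * 1016^512 * 1016^1024 * 1016^2048 * 1016^32768 * 1016^131072 = 337 (mod 1211); answer 337
Stage 2: W1 = 337; w = -4; T(2) = -2*(14) + 1*(-4) = -32; iterating: T(2)=-32, T(3)=78, T(4)=-188, T(5)=454, T(6)=-1096, T(7)=2646, T(8)=-6388, T(9)=15422, T(10)=-37232, T(11)=89886; answer 89886
Stage 3: W2 = 89886; r = 5406; 5406 = 2 * 3 * 17 * 53; sigma = (1 + 2) * (1 + 3) * (1 + 17) * (1 + 53) = 3 * 4 * 18 * 54 = 11664; answer 11664

11664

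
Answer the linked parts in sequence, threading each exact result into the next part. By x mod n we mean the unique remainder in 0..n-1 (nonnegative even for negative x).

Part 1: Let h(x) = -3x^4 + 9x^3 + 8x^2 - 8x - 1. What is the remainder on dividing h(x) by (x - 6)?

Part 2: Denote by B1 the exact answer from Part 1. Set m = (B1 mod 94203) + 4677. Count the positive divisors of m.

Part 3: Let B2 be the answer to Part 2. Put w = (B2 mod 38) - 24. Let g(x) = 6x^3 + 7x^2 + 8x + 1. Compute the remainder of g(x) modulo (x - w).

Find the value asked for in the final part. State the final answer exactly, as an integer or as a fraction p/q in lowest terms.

-1091

Part 1: remainder = value at the root: -3*(6)^4 + 9*(6)^3 + 8*(6)^2 - 8*(6)^1 - 1 = (-3888) + (1944) + (288) + (-48) + (-1) = -1705; answer -1705
Part 2: B1 = -1705; m = 97175; 97175 = 5^2 * 13^2 * 23; number of divisors = (2+1) * (2+1) * (1+1) = 18; answer 18
Part 3: B2 = 18; w = -6; remainder = value at the root: 6*(-6)^3 + 7*(-6)^2 + 8*(-6)^1 + 1 = (-1296) + (252) + (-48) + (1) = -1091; answer -1091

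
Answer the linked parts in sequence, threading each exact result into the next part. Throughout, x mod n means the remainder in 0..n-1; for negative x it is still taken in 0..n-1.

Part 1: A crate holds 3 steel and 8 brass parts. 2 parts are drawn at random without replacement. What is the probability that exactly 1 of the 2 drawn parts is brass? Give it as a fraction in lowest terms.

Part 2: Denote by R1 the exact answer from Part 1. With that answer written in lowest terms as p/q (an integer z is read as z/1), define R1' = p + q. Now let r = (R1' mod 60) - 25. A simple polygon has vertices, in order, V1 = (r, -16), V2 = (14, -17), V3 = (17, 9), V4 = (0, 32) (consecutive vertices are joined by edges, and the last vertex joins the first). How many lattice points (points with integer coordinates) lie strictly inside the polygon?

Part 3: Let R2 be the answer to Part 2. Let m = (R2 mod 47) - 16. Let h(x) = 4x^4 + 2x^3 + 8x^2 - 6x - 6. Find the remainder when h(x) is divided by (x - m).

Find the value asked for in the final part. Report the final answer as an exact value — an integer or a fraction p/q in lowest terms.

Part 1: total draws C(11,2) = 55; favorable C(8,1)*C(3,1) = 24; P = 24/55; answer 24/55
Part 2: R1 = 24/55; threaded value p + q = 79; r = -6; cross terms: (-6*-17 - 14*-16)=326, (14*9 - 17*-17)=415, (17*32 - 0*9)=544, (0*-16 - -6*32)=192; twice the area = |1477| = 1477; area = 1477/2; boundary points = 1 + 1 + 1 + 6 = 9; strictly interior points = area - boundary/2 + 1 = 735; answer 735
Part 3: R2 = 735; m = 14; remainder = value at the root: 4*(14)^4 + 2*(14)^3 + 8*(14)^2 - 6*(14)^1 - 6 = (153664) + (5488) + (1568) + (-84) + (-6) = 160630; answer 160630

160630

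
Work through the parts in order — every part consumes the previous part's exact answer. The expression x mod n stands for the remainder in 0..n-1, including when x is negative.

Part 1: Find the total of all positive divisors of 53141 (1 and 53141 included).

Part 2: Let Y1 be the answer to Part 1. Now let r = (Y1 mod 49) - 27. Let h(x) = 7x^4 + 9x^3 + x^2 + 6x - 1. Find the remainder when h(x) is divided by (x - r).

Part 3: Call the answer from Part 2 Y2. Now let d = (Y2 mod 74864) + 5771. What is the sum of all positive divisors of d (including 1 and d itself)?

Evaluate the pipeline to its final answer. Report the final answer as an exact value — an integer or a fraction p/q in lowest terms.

171072

Part 1: 53141 = 11 * 4831; sigma = (1 + 11) * (1 + 4831) = 12 * 4832 = 57984; answer 57984
Part 2: Y1 = 57984; r = -10; remainder = value at the root: 7*(-10)^4 + 9*(-10)^3 + 1*(-10)^2 + 6*(-10)^1 - 1 = (70000) + (-9000) + (100) + (-60) + (-1) = 61039; answer 61039
Part 3: Y2 = 61039; d = 66810; 66810 = 2 * 3 * 5 * 17 * 131; sigma = (1 + 2) * (1 + 3) * (1 + 5) * (1 + 17) * (1 + 131) = 3 * 4 * 6 * 18 * 132 = 171072; answer 171072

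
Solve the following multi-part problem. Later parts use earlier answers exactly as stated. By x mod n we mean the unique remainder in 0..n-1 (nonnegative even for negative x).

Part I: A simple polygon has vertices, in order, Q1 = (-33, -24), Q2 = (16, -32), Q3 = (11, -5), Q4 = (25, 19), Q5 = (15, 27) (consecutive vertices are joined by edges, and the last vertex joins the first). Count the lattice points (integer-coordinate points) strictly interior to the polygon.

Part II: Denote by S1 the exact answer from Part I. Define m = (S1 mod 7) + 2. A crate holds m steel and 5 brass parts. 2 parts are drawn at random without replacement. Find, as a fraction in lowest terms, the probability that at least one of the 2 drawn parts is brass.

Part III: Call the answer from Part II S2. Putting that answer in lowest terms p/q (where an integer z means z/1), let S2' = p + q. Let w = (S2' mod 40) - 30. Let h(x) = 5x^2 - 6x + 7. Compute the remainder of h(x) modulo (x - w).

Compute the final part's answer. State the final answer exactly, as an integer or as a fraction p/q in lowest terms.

Part I: cross terms: (-33*-32 - 16*-24)=1440, (16*-5 - 11*-32)=272, (11*19 - 25*-5)=334, (25*27 - 15*19)=390, (15*-24 - -33*27)=531; twice the area = |2967| = 2967; area = 2967/2; boundary points = 1 + 1 + 2 + 2 + 3 = 9; strictly interior points = area - boundary/2 + 1 = 1480; answer 1480
Part II: S1 = 1480; m = 5; total draws C(10,2) = 45; complement C(5,2) = 10; favorable 45 - 10 = 35; P = 7/9; answer 7/9
Part III: S2 = 7/9; threaded value p + q = 16; w = -14; remainder = value at the root: 5*(-14)^2 - 6*(-14)^1 + 7 = (980) + (84) + (7) = 1071; answer 1071

1071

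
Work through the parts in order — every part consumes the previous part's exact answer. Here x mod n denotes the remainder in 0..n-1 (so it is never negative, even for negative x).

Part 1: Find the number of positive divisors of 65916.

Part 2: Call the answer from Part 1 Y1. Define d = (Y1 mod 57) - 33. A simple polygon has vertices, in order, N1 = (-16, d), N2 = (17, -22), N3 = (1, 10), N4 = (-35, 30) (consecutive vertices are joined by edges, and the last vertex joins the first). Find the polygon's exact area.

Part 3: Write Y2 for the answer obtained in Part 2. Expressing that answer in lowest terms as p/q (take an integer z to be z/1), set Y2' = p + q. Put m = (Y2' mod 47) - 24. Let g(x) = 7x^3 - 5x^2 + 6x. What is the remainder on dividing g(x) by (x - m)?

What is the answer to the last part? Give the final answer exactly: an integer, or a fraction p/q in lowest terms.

-12888

Part 1: 65916 = 2^2 * 3^2 * 1831; number of divisors = (2+1) * (2+1) * (1+1) = 18; answer 18
Part 2: Y1 = 18; d = -15; cross terms: (-16*-22 - 17*-15)=607, (17*10 - 1*-22)=192, (1*30 - -35*10)=380, (-35*-15 - -16*30)=1005; twice the area = |2184| = 2184; area = 1092; answer 1092
Part 3: Y2 = 1092; threaded value p + q = 1093; m = -12; remainder = value at the root: 7*(-12)^3 - 5*(-12)^2 + 6*(-12)^1 = (-12096) + (-720) + (-72) = -12888; answer -12888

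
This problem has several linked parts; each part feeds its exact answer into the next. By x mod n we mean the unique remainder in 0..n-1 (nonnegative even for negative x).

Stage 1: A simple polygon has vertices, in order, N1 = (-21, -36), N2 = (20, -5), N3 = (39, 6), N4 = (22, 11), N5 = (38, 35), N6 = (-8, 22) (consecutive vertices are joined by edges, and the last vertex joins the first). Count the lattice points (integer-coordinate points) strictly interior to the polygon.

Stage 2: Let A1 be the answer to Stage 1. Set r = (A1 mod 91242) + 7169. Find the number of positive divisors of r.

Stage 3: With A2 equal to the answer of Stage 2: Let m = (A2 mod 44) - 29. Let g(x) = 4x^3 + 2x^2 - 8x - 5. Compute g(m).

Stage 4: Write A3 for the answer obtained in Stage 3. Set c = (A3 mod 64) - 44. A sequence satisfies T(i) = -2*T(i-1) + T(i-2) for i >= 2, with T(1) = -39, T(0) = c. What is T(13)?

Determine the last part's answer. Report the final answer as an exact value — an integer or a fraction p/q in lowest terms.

-708999

Stage 1: cross terms: (-21*-5 - 20*-36)=825, (20*6 - 39*-5)=315, (39*11 - 22*6)=297, (22*35 - 38*11)=352, (38*22 - -8*35)=1116, (-8*-36 - -21*22)=750; twice the area = |3655| = 3655; area = 3655/2; boundary points = 1 + 1 + 1 + 8 + 1 + 1 = 13; strictly interior points = area - boundary/2 + 1 = 1822; answer 1822
Stage 2: A1 = 1822; r = 8991; 8991 = 3^5 * 37; number of divisors = (5+1) * (1+1) = 12; answer 12
Stage 3: A2 = 12; m = -17; 4*(-17)^3 + 2*(-17)^2 - 8*(-17)^1 - 5 = (-19652) + (578) + (136) + (-5) = -18943; answer -18943
Stage 4: A3 = -18943; c = -43; T(2) = -2*(-39) + 1*(-43) = 35; iterating: T(2)=35, T(3)=-109, T(4)=253, T(5)=-615, T(6)=1483, T(7)=-3581, T(8)=8645, T(9)=-20871, T(10)=50387, T(11)=-121645, T(12)=293677, T(13)=-708999; answer -708999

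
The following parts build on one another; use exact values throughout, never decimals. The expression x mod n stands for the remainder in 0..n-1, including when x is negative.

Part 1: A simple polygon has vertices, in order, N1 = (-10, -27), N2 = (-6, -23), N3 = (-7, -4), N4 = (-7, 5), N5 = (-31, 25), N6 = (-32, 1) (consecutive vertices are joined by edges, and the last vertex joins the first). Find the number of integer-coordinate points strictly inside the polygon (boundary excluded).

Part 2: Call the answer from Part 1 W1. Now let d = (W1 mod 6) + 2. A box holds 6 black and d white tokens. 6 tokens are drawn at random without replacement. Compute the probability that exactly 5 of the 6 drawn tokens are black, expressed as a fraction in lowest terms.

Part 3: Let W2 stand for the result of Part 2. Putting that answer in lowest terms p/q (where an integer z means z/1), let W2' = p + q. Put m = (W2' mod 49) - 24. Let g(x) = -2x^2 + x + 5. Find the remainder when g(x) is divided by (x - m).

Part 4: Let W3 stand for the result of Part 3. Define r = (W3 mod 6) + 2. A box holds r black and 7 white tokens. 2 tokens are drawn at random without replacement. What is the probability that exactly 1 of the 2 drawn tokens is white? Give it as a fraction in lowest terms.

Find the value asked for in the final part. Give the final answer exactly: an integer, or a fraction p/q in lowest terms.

Part 1: cross terms: (-10*-23 - -6*-27)=68, (-6*-4 - -7*-23)=-137, (-7*5 - -7*-4)=-63, (-7*25 - -31*5)=-20, (-31*1 - -32*25)=769, (-32*-27 - -10*1)=874; twice the area = |1491| = 1491; area = 1491/2; boundary points = 4 + 1 + 9 + 4 + 1 + 2 = 21; strictly interior points = area - boundary/2 + 1 = 736; answer 736
Part 2: W1 = 736; d = 6; total draws C(12,6) = 924; favorable C(6,5)*C(6,1) = 36; P = 3/77; answer 3/77
Part 3: W2 = 3/77; threaded value p + q = 80; m = 7; remainder = value at the root: -2*(7)^2 + 1*(7)^1 + 5 = (-98) + (7) + (5) = -86; answer -86
Part 4: W3 = -86; r = 6; total draws C(13,2) = 78; favorable C(7,1)*C(6,1) = 42; P = 7/13; answer 7/13

7/13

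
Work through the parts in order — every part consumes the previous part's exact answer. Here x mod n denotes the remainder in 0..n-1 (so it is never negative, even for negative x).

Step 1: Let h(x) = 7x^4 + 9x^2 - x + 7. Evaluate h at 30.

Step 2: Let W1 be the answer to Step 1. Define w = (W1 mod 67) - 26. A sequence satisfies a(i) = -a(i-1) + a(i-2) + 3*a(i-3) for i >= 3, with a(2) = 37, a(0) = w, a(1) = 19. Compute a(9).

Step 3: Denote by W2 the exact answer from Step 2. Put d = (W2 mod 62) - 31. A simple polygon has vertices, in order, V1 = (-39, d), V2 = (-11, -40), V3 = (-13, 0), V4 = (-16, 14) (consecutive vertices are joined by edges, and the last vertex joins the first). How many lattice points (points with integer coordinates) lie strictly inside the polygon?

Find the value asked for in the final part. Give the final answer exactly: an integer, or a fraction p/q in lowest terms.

Step 1: 7*(30)^4 + 9*(30)^2 - 1*(30)^1 + 7 = (5670000) + (8100) + (-30) + (7) = 5678077; answer 5678077
Step 2: W1 = 5678077; w = 2; a(3) = -1*(37) + 1*(19) + 3*(2) = -12; iterating: a(3)=-12, a(4)=106, a(5)=-7, a(6)=77, a(7)=234, a(8)=-178, a(9)=643; answer 643
Step 3: W2 = 643; d = -8; cross terms: (-39*-40 - -11*-8)=1472, (-11*0 - -13*-40)=-520, (-13*14 - -16*0)=-182, (-16*-8 - -39*14)=674; twice the area = |1444| = 1444; area = 722; boundary points = 4 + 2 + 1 + 1 = 8; strictly interior points = area - boundary/2 + 1 = 719; answer 719

719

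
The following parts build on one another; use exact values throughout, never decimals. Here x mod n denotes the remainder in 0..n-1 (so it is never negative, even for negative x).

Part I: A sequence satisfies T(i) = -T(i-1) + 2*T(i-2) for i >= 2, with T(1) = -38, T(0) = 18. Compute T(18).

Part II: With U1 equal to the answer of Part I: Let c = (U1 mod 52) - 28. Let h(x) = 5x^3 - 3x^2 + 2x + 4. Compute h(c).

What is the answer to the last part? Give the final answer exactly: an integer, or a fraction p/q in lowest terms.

51836

Part I: T(2) = -1*(-38) + 2*(18) = 74; iterating: T(2)=74, T(3)=-150, T(4)=298, T(5)=-598, T(6)=1194, T(7)=-2390, T(8)=4778, T(9)=-9558, T(10)=19114, T(11)=-38230, T(12)=76458, T(13)=-152918, T(14)=305834, T(15)=-611670, T(16)=1223338, T(17)=-2446678, T(18)=4893354; answer 4893354
Part II: U1 = 4893354; c = 22; 5*(22)^3 - 3*(22)^2 + 2*(22)^1 + 4 = (53240) + (-1452) + (44) + (4) = 51836; answer 51836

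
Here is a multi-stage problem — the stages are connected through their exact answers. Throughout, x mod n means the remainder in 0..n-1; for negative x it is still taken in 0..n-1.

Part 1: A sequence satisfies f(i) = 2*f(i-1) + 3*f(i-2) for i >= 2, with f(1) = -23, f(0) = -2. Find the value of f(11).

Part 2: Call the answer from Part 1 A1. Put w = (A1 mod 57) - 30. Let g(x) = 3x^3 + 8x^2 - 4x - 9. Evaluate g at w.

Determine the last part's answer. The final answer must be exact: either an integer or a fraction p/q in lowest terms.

Part 1: f(2) = 2*(-23) + 3*(-2) = -52; iterating: f(2)=-52, f(3)=-173, f(4)=-502, f(5)=-1523, f(6)=-4552, f(7)=-13673, f(8)=-41002, f(9)=-123023, f(10)=-369052, f(11)=-1107173; answer -1107173
Part 2: A1 = -1107173; w = 22; 3*(22)^3 + 8*(22)^2 - 4*(22)^1 - 9 = (31944) + (3872) + (-88) + (-9) = 35719; answer 35719

35719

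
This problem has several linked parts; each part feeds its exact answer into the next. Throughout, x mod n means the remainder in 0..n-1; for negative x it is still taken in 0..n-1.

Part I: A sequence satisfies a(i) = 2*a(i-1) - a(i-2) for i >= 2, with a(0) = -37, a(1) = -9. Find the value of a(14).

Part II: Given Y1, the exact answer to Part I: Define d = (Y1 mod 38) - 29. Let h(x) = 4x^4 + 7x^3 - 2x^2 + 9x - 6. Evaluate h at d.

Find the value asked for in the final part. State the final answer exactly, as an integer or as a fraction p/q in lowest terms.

Part I: a(2) = 2*(-9) - 1*(-37) = 19; iterating: a(2)=19, a(3)=47, a(4)=75, a(5)=103, a(6)=131, a(7)=159, a(8)=187, a(9)=215, a(10)=243, a(11)=271, a(12)=299, a(13)=327, a(14)=355; answer 355
Part II: Y1 = 355; d = -16; 4*(-16)^4 + 7*(-16)^3 - 2*(-16)^2 + 9*(-16)^1 - 6 = (262144) + (-28672) + (-512) + (-144) + (-6) = 232810; answer 232810

232810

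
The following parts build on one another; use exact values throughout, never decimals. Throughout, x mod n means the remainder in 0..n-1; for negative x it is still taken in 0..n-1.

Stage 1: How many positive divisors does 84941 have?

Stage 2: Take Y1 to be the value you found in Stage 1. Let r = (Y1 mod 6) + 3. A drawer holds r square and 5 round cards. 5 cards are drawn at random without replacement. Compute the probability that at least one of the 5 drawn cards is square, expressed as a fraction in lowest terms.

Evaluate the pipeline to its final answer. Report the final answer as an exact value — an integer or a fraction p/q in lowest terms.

55/56

Stage 1: 84941 = 29^2 * 101; number of divisors = (2+1) * (1+1) = 6; answer 6
Stage 2: Y1 = 6; r = 3; total draws C(8,5) = 56; complement C(5,5) = 1; favorable 56 - 1 = 55; P = 55/56; answer 55/56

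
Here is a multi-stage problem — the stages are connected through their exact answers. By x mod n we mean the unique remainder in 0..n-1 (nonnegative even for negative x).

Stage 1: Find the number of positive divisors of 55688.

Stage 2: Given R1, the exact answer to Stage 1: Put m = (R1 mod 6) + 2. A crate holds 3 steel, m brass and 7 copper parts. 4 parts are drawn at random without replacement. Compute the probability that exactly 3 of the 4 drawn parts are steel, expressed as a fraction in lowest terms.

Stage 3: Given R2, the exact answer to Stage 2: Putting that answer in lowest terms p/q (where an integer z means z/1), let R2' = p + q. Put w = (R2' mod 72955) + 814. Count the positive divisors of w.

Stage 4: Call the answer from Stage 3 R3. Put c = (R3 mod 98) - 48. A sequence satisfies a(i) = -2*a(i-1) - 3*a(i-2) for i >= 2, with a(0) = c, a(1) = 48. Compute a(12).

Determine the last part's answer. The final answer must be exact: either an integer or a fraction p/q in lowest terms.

Stage 1: 55688 = 2^3 * 6961; number of divisors = (3+1) * (1+1) = 8; answer 8
Stage 2: R1 = 8; m = 4; total draws C(14,4) = 1001; favorable C(3,3)*C(11,1) = 11; P = 1/91; answer 1/91
Stage 3: R2 = 1/91; threaded value p + q = 92; w = 906; 906 = 2 * 3 * 151; number of divisors = (1+1) * (1+1) * (1+1) = 8; answer 8
Stage 4: R3 = 8; c = -40; a(2) = -2*(48) - 3*(-40) = 24; iterating: a(2)=24, a(3)=-192, a(4)=312, a(5)=-48, a(6)=-840, a(7)=1824, a(8)=-1128, a(9)=-3216, a(10)=9816, a(11)=-9984, a(12)=-9480; answer -9480

-9480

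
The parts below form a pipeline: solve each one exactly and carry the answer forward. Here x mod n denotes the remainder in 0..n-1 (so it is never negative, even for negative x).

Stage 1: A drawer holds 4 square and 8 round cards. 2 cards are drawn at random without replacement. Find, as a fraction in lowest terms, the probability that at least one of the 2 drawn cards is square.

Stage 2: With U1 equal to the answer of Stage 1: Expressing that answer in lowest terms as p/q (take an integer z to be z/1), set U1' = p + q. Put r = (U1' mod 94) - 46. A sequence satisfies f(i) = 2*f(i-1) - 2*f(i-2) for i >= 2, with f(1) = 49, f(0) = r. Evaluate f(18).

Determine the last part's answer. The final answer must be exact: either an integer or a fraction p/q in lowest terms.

22016

Stage 1: total draws C(12,2) = 66; complement C(8,2) = 28; favorable 66 - 28 = 38; P = 19/33; answer 19/33
Stage 2: U1 = 19/33; threaded value p + q = 52; r = 6; f(2) = 2*(49) - 2*(6) = 86; iterating: f(2)=86, f(3)=74, f(4)=-24, f(5)=-196, f(6)=-344, f(7)=-296, f(8)=96, f(9)=784, f(10)=1376, f(11)=1184, f(12)=-384, f(13)=-3136, f(14)=-5504, f(15)=-4736, f(16)=1536, f(17)=12544, f(18)=22016; answer 22016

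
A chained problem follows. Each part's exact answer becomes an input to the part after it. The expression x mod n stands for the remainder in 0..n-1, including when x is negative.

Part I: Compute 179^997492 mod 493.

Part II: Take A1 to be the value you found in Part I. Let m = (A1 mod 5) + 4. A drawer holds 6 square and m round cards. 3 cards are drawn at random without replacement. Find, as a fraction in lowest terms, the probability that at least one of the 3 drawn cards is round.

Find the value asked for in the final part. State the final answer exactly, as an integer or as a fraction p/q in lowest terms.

133/143

Part I: squarings mod 493: 179^1=179, 179^2=489, 179^4=16, 179^8=256, 179^16=460, 179^32=103, 179^64=256, 179^128=460, 179^256=103, 179^512=256, 179^1024=460, 179^2048=103, 179^4096=256, 179^8192=460, 179^16384=103, 179^32768=256, 179^65536=460, 179^131072=103, 179^262144=256, 179^524288=460; 179^997492 = 179^4 * 179^16 * 179^32 * 179^64 * 179^2048 * 179^4096 * 179^8192 * 179^65536 * 179^131072 * 179^262144 * 179^524288 = 458 (mod 493); answer 458
Part II: A1 = 458; m = 7; total draws C(13,3) = 286; complement C(6,3) = 20; favorable 286 - 20 = 266; P = 133/143; answer 133/143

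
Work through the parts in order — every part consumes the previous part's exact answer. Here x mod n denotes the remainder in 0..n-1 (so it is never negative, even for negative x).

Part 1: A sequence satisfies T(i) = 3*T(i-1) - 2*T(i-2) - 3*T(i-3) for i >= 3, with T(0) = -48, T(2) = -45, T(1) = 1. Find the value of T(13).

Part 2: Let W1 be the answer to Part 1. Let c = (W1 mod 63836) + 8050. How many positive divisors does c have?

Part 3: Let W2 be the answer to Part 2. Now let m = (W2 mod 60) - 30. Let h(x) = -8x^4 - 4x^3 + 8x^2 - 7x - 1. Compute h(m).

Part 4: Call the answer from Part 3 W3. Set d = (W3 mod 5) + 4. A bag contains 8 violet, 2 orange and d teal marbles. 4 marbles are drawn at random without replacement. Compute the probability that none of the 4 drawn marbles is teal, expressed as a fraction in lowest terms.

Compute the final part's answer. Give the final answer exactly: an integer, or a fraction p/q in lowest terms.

Part 1: T(3) = 3*(-45) - 2*(1) - 3*(-48) = 7; iterating: T(3)=7, T(4)=108, T(5)=445, T(6)=1098, T(7)=2080, T(8)=2709, T(9)=673, T(10)=-9639, T(11)=-38390, T(12)=-97911, T(13)=-188036; answer -188036
Part 2: W1 = -188036; c = 11522; 11522 = 2 * 7 * 823; number of divisors = (1+1) * (1+1) * (1+1) = 8; answer 8
Part 3: W2 = 8; m = -22; -8*(-22)^4 - 4*(-22)^3 + 8*(-22)^2 - 7*(-22)^1 - 1 = (-1874048) + (42592) + (3872) + (154) + (-1) = -1827431; answer -1827431
Part 4: W3 = -1827431; d = 8; total draws C(18,4) = 3060; favorable C(10,4) = 210; P = 7/102; answer 7/102

7/102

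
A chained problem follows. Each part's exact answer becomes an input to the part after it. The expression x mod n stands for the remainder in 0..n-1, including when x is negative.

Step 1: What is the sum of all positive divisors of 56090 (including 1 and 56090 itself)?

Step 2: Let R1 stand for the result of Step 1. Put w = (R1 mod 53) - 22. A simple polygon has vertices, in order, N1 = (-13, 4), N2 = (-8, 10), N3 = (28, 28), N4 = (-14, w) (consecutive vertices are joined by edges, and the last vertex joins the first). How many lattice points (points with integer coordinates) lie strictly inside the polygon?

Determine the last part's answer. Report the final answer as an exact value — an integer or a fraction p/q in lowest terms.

328

Step 1: 56090 = 2 * 5 * 71 * 79; sigma = (1 + 2) * (1 + 5) * (1 + 71) * (1 + 79) = 3 * 6 * 72 * 80 = 103680; answer 103680
Step 2: R1 = 103680; w = -10; cross terms: (-13*10 - -8*4)=-98, (-8*28 - 28*10)=-504, (28*-10 - -14*28)=112, (-14*4 - -13*-10)=-186; twice the area = |-676| = 676; area = 338; boundary points = 1 + 18 + 2 + 1 = 22; strictly interior points = area - boundary/2 + 1 = 328; answer 328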